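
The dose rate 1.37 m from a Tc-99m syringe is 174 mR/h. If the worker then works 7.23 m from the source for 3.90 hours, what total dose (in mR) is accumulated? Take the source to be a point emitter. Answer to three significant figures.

24.4 mR

Since intensity falls as 1/r², rate at 7.23 m:
(1.37/7.23)² = 0.03591, so 174 × 0.03591 = 6.248 mR/h.
Dose = rate × time = 6.248 mR/h × 3.900 h = 24.37 mR.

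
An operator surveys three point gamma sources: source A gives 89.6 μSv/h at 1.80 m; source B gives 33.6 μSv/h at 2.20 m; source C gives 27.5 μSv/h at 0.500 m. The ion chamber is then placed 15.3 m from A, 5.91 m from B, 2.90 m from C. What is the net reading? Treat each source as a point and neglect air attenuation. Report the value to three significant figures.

6.71 μSv/h

Each source contributes Iᵢ·(dᵢ/rᵢ)²; contributions add.
A: 89.6 × (1.80/15.3)² = 1.240 μSv/h
B: 33.6 × (2.20/5.91)² = 4.656 μSv/h
C: 27.5 × (0.500/2.90)² = 0.8175 μSv/h
Total = 1.240 + 4.656 + 0.8175 = 6.713 μSv/h.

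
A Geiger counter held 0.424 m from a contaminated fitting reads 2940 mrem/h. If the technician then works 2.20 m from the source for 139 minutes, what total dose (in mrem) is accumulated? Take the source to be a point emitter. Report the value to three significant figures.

Intensity scales as (d₁/d₂)², so rate at 2.20 m:
2940 × (0.424/2.20)² = 2940 × 0.03714 = 109.2 mrem/h.
Dose = rate × time = 109.2 mrem/h × 2.317 h = 253.0 mrem.

253 mrem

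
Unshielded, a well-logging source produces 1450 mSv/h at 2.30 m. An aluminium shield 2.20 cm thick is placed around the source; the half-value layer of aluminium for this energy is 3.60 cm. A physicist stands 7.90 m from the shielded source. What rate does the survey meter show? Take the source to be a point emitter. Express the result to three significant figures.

80.5 mSv/h

Distance alone: 1450 × (2.30/7.90)² = 1450 × 0.08476 = 122.9 mSv/h.
Shield: 2.20/3.60 = 0.6111 half-value layers → attenuation 2^(−0.6111) = 0.6547.
Combined: 122.9 × 0.6547 = 80.46 mSv/h.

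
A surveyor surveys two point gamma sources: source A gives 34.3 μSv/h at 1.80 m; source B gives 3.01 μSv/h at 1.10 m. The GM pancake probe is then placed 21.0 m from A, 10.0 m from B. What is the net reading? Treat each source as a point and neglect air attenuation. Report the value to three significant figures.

0.288 μSv/h

Each source contributes Iᵢ·(dᵢ/rᵢ)²; contributions add.
A: 34.3 × (1.80/21.0)² = 0.2520 μSv/h
B: 3.01 × (1.10/10.0)² = 0.03642 μSv/h
Total = 0.2520 + 0.03642 = 0.2884 μSv/h.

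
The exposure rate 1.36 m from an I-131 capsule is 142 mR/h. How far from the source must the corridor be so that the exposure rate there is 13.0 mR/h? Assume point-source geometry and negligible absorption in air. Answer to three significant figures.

4.49 m

By the inverse-square law, d₂ = d₁·√(I₁/I₂).
I₁/I₂ = 142/13.0 = 10.92, so d₂ = 1.36 × √10.92 = 4.494 m.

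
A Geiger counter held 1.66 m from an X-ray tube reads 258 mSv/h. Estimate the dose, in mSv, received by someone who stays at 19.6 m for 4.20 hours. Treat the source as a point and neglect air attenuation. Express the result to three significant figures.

Using I₁d₁² = I₂d₂², rate at 19.6 m:
(1.66/19.6)² = 0.007173, so 258 × 0.007173 = 1.851 mSv/h.
Dose = rate × time = 1.851 mSv/h × 4.200 h = 7.774 mSv.

7.77 mSv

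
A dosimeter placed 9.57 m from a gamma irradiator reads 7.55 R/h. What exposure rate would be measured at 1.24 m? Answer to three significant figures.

Intensity scales as (d₁/d₂)², so scaling from 9.57 m to 1.24 m:
7.55 × (9.57/1.24)² = 7.55 × 59.56 = 449.7 R/h.

450 R/h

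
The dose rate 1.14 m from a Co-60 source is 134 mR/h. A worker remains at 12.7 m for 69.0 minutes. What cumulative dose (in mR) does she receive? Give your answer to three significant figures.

Using I₁d₁² = I₂d₂², rate at 12.7 m:
134 × (1.14/12.7)² = 134 × 0.008058 = 1.080 mR/h.
Dose = rate × time = 1.080 mR/h × 1.150 h = 1.242 mR.

1.24 mR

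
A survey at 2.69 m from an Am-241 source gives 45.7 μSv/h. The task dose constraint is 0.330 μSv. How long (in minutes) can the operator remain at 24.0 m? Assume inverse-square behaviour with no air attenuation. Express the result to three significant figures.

34.5 min

Applying the 1/r² law, rate at 24.0 m:
(2.69/24.0)² = 0.01256, so 45.7 × 0.01256 = 0.5740 μSv/h.
Stay time = 0.330 μSv ÷ 0.5740 μSv/h = 0.5749 h = 34.49 min.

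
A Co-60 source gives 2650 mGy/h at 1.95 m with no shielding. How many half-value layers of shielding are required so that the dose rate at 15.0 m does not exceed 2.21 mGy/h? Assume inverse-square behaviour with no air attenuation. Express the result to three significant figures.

At 15.0 m, distance alone gives 2650 × (1.95/15.0)² = 2650 × 0.01690 = 44.78 mGy/h.
Further attenuation needed: 44.78/2.21 = 20.26.
n = log₂(20.26) = 4.341 half-value layers.

4.34 half-value layers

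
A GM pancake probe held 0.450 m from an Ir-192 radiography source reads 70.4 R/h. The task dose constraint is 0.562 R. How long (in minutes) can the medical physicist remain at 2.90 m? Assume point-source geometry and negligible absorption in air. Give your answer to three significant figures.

Since intensity falls as 1/r², rate at 2.90 m:
70.4 × (0.450/2.90)² = 70.4 × 0.02408 = 1.695 R/h.
Stay time = 0.562 R ÷ 1.695 R/h = 0.3316 h = 19.90 min.

19.9 min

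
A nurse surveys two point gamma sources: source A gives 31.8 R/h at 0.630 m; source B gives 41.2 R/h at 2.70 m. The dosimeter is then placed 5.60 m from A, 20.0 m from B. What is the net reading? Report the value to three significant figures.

By superposition, sum each source's inverse-square contribution:
A: 31.8 × (0.630/5.60)² = 0.4025 R/h
B: 41.2 × (2.70/20.0)² = 0.7509 R/h
Total = 0.4025 + 0.7509 = 1.153 R/h.

1.15 R/h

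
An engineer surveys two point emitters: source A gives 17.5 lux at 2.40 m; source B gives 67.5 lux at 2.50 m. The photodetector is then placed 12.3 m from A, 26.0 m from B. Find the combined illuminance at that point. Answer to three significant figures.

1.29 lux

By superposition, sum each source's inverse-square contribution:
A: 17.5 × (2.40/12.3)² = 0.6663 lux
B: 67.5 × (2.50/26.0)² = 0.6241 lux
Total = 0.6663 + 0.6241 = 1.290 lux.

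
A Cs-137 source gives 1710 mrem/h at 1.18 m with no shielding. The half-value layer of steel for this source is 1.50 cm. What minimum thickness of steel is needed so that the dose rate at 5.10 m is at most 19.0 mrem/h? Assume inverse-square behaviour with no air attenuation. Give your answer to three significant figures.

3.40 cm

At 5.10 m, distance alone gives (1.18/5.10)² = 0.05353, so 1710 × 0.05353 = 91.54 mrem/h.
Further attenuation needed: 91.54/19.0 = 4.818.
n = log₂(4.818) = 2.268 half-value layers.
Thickness = 2.268 × 1.50 cm = 3.402 cm.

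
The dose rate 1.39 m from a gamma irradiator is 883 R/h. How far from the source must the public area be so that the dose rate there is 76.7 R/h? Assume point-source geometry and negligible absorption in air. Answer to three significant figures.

4.72 m

Intensity scales as (d₁/d₂)², so d₂ = d₁·√(I₁/I₂).
I₁/I₂ = 883/76.7 = 11.51, so d₂ = 1.39 × √11.51 = 4.716 m.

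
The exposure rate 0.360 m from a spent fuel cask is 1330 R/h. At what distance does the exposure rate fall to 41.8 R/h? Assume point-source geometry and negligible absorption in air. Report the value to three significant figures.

Using I₁d₁² = I₂d₂², d₂ = d₁·√(I₁/I₂).
I₁/I₂ = 1330/41.8 = 31.82, so d₂ = 0.360 × √31.82 = 2.031 m.

2.03 m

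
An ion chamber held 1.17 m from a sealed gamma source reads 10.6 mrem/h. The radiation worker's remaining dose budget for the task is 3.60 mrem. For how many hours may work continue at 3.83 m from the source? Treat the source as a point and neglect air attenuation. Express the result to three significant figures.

Intensity scales as (d₁/d₂)², so rate at 3.83 m:
(1.17/3.83)² = 0.09332, so 10.6 × 0.09332 = 0.9892 mrem/h.
Stay time = 3.60 mrem ÷ 0.9892 mrem/h = 3.639 h.

3.64 h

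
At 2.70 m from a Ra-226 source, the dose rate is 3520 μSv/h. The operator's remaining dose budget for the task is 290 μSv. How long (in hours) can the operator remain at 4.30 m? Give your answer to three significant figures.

0.209 h

By the inverse-square law, rate at 4.30 m:
3520 × (2.70/4.30)² = 3520 × 0.3943 = 1388 μSv/h.
Stay time = 290 μSv ÷ 1388 μSv/h = 0.2089 h.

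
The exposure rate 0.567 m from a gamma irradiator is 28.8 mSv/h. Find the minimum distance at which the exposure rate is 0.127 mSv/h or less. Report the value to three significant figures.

8.54 m

Applying the 1/r² law, d₂ = d₁·√(I₁/I₂).
I₁/I₂ = 28.8/0.127 = 226.8, so d₂ = 0.567 × √226.8 = 8.539 m.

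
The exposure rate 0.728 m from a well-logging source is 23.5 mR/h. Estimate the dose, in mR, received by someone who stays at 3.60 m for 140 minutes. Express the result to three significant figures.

2.24 mR

Intensity scales as (d₁/d₂)², so rate at 3.60 m:
(0.728/3.60)² = 0.04089, so 23.5 × 0.04089 = 0.9609 mR/h.
Dose = rate × time = 0.9609 mR/h × 2.333 h = 2.242 mR.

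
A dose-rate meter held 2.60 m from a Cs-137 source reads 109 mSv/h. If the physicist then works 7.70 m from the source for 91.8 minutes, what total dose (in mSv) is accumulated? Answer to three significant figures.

19.0 mSv

Using I₁d₁² = I₂d₂², rate at 7.70 m:
(2.60/7.70)² = 0.1140, so 109 × 0.1140 = 12.43 mSv/h.
Dose = rate × time = 12.43 mSv/h × 1.530 h = 19.02 mSv.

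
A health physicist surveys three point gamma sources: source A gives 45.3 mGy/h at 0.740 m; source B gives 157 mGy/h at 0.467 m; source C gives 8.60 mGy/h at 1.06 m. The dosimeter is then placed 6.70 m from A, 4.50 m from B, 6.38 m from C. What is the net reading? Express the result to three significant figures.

2.48 mGy/h

Each source contributes Iᵢ·(dᵢ/rᵢ)²; contributions add.
A: 45.3 × (0.740/6.70)² = 0.5526 mGy/h
B: 157 × (0.467/4.50)² = 1.691 mGy/h
C: 8.60 × (1.06/6.38)² = 0.2374 mGy/h
Total = 0.5526 + 1.691 + 0.2374 = 2.481 mGy/h.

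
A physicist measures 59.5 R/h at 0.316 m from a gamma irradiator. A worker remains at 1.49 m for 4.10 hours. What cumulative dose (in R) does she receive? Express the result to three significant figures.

Applying the 1/r² law, rate at 1.49 m:
59.5 × (0.316/1.49)² = 59.5 × 0.04498 = 2.676 R/h.
Dose = rate × time = 2.676 R/h × 4.100 h = 10.97 R.

11.0 R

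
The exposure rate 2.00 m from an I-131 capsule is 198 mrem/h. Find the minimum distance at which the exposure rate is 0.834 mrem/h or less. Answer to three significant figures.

Using I₁d₁² = I₂d₂², d₂ = d₁·√(I₁/I₂).
I₁/I₂ = 198/0.834 = 237.4, so d₂ = 2.00 × √237.4 = 30.82 m.

30.8 m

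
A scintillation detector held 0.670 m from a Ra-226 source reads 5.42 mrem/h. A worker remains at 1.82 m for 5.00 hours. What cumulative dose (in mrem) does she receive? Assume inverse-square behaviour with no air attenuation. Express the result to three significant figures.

3.67 mrem

Applying the 1/r² law, rate at 1.82 m:
5.42 × (0.670/1.82)² = 5.42 × 0.1355 = 0.7344 mrem/h.
Dose = rate × time = 0.7344 mrem/h × 5.000 h = 3.672 mrem.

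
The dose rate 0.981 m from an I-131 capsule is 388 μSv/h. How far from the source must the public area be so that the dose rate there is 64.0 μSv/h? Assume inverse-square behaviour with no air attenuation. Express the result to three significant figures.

Using I₁d₁² = I₂d₂², d₂ = d₁·√(I₁/I₂).
I₁/I₂ = 388/64.0 = 6.062, so d₂ = 0.981 × √6.062 = 2.415 m.

2.42 m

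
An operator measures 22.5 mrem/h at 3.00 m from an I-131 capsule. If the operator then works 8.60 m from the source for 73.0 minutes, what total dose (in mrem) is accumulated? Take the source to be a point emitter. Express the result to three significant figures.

3.33 mrem

By the inverse-square law, rate at 8.60 m:
(3.00/8.60)² = 0.1217, so 22.5 × 0.1217 = 2.738 mrem/h.
Dose = rate × time = 2.738 mrem/h × 1.217 h = 3.332 mrem.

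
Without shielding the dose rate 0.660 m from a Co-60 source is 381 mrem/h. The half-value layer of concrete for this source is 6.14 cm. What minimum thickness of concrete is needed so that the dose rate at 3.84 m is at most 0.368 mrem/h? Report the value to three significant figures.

30.3 cm

At 3.84 m, distance alone gives (0.660/3.84)² = 0.02954, so 381 × 0.02954 = 11.25 mrem/h.
Further attenuation needed: 11.25/0.368 = 30.57.
n = log₂(30.57) = 4.934 half-value layers.
Thickness = 4.934 × 6.14 cm = 30.29 cm.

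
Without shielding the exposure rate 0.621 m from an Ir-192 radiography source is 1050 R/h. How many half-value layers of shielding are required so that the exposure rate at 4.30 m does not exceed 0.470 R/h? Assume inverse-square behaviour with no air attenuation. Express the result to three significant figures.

5.54 half-value layers

At 4.30 m, distance alone gives (0.621/4.30)² = 0.02086, so 1050 × 0.02086 = 21.90 R/h.
Further attenuation needed: 21.90/0.470 = 46.60.
n = log₂(46.60) = 5.542 half-value layers.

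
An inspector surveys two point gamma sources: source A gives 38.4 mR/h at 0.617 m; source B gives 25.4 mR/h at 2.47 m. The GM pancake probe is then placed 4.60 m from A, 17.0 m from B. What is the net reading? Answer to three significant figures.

By superposition, sum each source's inverse-square contribution:
A: 38.4 × (0.617/4.60)² = 0.6909 mR/h
B: 25.4 × (2.47/17.0)² = 0.5362 mR/h
Total = 0.6909 + 0.5362 = 1.227 mR/h.

1.23 mR/h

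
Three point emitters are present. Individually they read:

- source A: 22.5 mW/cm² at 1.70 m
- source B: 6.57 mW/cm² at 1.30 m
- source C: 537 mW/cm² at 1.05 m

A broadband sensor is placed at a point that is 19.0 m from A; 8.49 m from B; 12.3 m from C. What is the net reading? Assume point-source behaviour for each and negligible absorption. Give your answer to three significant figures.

By superposition, sum each source's inverse-square contribution:
A: 22.5 × (1.70/19.0)² = 0.1801 mW/cm²
B: 6.57 × (1.30/8.49)² = 0.1540 mW/cm²
C: 537 × (1.05/12.3)² = 3.913 mW/cm²
Total = 0.1801 + 0.1540 + 3.913 = 4.247 mW/cm².

4.25 mW/cm²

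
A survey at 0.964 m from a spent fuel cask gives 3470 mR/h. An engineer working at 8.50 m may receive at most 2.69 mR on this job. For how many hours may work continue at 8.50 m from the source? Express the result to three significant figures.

Since intensity falls as 1/r², rate at 8.50 m:
(0.964/8.50)² = 0.01286, so 3470 × 0.01286 = 44.62 mR/h.
Stay time = 2.69 mR ÷ 44.62 mR/h = 0.06029 h.

0.0603 h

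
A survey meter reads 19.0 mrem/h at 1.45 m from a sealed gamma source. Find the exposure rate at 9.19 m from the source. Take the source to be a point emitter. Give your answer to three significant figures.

0.473 mrem/h

Intensity scales as (d₁/d₂)², so the rate at 9.19 m is
(1.45/9.19)² = 0.02489, so 19.0 × 0.02489 = 0.4729 mrem/h.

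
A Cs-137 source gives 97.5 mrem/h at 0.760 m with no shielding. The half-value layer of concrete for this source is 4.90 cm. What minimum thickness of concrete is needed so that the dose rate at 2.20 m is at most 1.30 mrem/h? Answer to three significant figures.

At 2.20 m, distance alone gives (0.760/2.20)² = 0.1193, so 97.5 × 0.1193 = 11.63 mrem/h.
Further attenuation needed: 11.63/1.30 = 8.946.
n = log₂(8.946) = 3.161 half-value layers.
Thickness = 3.161 × 4.90 cm = 15.49 cm.

15.5 cm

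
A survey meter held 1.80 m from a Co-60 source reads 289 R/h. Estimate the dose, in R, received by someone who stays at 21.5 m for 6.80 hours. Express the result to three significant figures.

13.8 R

Intensity scales as (d₁/d₂)², so rate at 21.5 m:
289 × (1.80/21.5)² = 289 × 0.007009 = 2.026 R/h.
Dose = rate × time = 2.026 R/h × 6.800 h = 13.78 R.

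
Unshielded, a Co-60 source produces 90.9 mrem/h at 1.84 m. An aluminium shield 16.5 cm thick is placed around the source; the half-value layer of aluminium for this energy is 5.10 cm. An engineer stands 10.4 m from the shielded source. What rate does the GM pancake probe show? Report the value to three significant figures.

0.302 mrem/h

Distance alone: 90.9 × (1.84/10.4)² = 90.9 × 0.03130 = 2.845 mrem/h.
Shield: 16.5/5.10 = 3.235 half-value layers → attenuation 2^(−3.235) = 0.1062.
Combined: 2.845 × 0.1062 = 0.3021 mrem/h.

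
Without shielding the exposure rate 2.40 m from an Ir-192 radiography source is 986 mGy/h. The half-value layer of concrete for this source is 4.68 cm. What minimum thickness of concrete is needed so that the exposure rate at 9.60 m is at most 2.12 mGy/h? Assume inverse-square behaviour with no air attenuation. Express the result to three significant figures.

22.8 cm

At 9.60 m, distance alone gives (2.40/9.60)² = 0.06250, so 986 × 0.06250 = 61.62 mGy/h.
Further attenuation needed: 61.62/2.12 = 29.07.
n = log₂(29.07) = 4.861 half-value layers.
Thickness = 4.861 × 4.68 cm = 22.75 cm.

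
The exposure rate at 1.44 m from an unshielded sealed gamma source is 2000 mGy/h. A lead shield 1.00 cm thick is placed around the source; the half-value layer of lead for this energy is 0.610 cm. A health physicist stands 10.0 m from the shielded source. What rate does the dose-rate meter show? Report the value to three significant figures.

13.3 mGy/h

Distance alone: (1.44/10.0)² = 0.02074, so 2000 × 0.02074 = 41.48 mGy/h.
Shield: 1.00/0.610 = 1.639 half-value layers → attenuation 2^(−1.639) = 0.3211.
Combined: 41.48 × 0.3211 = 13.32 mGy/h.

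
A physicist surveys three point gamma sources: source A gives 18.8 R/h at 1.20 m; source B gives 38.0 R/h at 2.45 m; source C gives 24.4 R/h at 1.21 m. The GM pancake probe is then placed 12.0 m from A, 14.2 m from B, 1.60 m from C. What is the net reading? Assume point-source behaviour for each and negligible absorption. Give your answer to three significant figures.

15.3 R/h

By superposition, sum each source's inverse-square contribution:
A: 18.8 × (1.20/12.0)² = 0.1880 R/h
B: 38.0 × (2.45/14.2)² = 1.131 R/h
C: 24.4 × (1.21/1.60)² = 13.95 R/h
Total = 0.1880 + 1.131 + 13.95 = 15.27 R/h.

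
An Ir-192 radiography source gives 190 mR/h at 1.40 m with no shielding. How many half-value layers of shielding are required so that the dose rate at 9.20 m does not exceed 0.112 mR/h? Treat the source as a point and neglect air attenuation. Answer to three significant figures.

5.30 half-value layers

At 9.20 m, distance alone gives 190 × (1.40/9.20)² = 190 × 0.02316 = 4.400 mR/h.
Further attenuation needed: 4.400/0.112 = 39.29.
n = log₂(39.29) = 5.296 half-value layers.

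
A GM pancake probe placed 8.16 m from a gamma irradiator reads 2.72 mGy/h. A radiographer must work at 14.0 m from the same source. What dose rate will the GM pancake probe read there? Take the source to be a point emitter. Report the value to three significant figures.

0.924 mGy/h

Since intensity falls as 1/r², scaling from 8.16 m to 14.0 m:
(8.16/14.0)² = 0.3397, so 2.72 × 0.3397 = 0.9240 mGy/h.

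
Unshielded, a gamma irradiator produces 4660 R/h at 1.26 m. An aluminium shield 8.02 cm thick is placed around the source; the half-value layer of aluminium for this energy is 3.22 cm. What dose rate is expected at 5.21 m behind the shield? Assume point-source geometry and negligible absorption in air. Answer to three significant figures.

Distance alone: (1.26/5.21)² = 0.05849, so 4660 × 0.05849 = 272.6 R/h.
Shield: 8.02/3.22 = 2.491 half-value layers → attenuation 2^(−2.491) = 0.1779.
Combined: 272.6 × 0.1779 = 48.50 R/h.

48.5 R/h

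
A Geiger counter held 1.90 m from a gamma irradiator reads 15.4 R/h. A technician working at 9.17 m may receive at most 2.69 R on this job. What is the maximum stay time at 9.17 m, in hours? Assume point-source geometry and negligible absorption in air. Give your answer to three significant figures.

4.07 h

By the inverse-square law, rate at 9.17 m:
15.4 × (1.90/9.17)² = 15.4 × 0.04293 = 0.6611 R/h.
Stay time = 2.69 R ÷ 0.6611 R/h = 4.069 h.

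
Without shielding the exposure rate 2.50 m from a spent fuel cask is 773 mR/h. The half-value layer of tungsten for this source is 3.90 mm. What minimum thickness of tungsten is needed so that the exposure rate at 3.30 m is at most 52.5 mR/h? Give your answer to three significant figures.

At 3.30 m, distance alone gives 773 × (2.50/3.30)² = 773 × 0.5739 = 443.6 mR/h.
Further attenuation needed: 443.6/52.5 = 8.450.
n = log₂(8.450) = 3.079 half-value layers.
Thickness = 3.079 × 3.90 mm = 12.01 mm.

12.0 mm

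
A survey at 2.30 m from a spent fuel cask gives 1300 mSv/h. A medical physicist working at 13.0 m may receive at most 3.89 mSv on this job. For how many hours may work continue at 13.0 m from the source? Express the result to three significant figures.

By the inverse-square law, rate at 13.0 m:
(2.30/13.0)² = 0.03130, so 1300 × 0.03130 = 40.69 mSv/h.
Stay time = 3.89 mSv ÷ 40.69 mSv/h = 0.09560 h.

0.0956 h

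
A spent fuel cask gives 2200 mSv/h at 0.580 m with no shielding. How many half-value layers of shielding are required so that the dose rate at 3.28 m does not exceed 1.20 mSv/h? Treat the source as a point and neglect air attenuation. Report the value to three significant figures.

5.84 half-value layers

At 3.28 m, distance alone gives 2200 × (0.580/3.28)² = 2200 × 0.03127 = 68.79 mSv/h.
Further attenuation needed: 68.79/1.20 = 57.33.
n = log₂(57.33) = 5.841 half-value layers.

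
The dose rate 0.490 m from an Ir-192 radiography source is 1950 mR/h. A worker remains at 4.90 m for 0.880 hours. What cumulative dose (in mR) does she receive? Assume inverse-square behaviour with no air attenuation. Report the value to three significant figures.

17.2 mR

Since intensity falls as 1/r², rate at 4.90 m:
(0.490/4.90)² = 0.01000, so 1950 × 0.01000 = 19.50 mR/h.
Dose = rate × time = 19.50 mR/h × 0.8800 h = 17.16 mR.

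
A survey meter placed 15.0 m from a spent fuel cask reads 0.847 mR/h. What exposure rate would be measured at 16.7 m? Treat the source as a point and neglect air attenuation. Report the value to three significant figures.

0.683 mR/h

By the inverse-square law, scaling from 15.0 m to 16.7 m:
0.847 × (15.0/16.7)² = 0.847 × 0.8068 = 0.6834 mR/h.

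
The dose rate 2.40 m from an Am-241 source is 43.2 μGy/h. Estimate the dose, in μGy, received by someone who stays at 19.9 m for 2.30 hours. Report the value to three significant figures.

1.45 μGy

Applying the 1/r² law, rate at 19.9 m:
43.2 × (2.40/19.9)² = 43.2 × 0.01455 = 0.6286 μGy/h.
Dose = rate × time = 0.6286 μGy/h × 2.300 h = 1.446 μGy.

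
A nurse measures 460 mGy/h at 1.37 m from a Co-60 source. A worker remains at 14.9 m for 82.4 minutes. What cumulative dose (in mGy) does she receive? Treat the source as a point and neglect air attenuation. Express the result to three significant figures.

5.34 mGy

Applying the 1/r² law, rate at 14.9 m:
(1.37/14.9)² = 0.008454, so 460 × 0.008454 = 3.889 mGy/h.
Dose = rate × time = 3.889 mGy/h × 1.373 h = 5.340 mGy.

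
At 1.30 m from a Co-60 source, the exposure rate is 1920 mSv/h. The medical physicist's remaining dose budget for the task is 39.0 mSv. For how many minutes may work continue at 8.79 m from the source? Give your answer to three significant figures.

Intensity scales as (d₁/d₂)², so rate at 8.79 m:
1920 × (1.30/8.79)² = 1920 × 0.02187 = 41.99 mSv/h.
Stay time = 39.0 mSv ÷ 41.99 mSv/h = 0.9288 h = 55.73 min.

55.7 min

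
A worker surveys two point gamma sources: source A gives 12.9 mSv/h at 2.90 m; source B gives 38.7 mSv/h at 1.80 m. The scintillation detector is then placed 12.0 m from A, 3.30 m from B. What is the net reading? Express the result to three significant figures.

12.3 mSv/h

Each source contributes Iᵢ·(dᵢ/rᵢ)²; contributions add.
A: 12.9 × (2.90/12.0)² = 0.7534 mSv/h
B: 38.7 × (1.80/3.30)² = 11.51 mSv/h
Total = 0.7534 + 11.51 = 12.26 mSv/h.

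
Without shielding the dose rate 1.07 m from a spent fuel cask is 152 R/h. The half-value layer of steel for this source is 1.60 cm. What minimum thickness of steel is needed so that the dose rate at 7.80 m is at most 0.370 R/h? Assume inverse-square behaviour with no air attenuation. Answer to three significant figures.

4.72 cm

At 7.80 m, distance alone gives 152 × (1.07/7.80)² = 152 × 0.01882 = 2.861 R/h.
Further attenuation needed: 2.861/0.370 = 7.732.
n = log₂(7.732) = 2.951 half-value layers.
Thickness = 2.951 × 1.60 cm = 4.722 cm.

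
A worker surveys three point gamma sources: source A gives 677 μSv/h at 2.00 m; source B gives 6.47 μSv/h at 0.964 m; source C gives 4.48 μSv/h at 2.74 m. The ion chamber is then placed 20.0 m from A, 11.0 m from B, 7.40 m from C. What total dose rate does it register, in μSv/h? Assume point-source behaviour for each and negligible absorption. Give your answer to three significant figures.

Each source contributes Iᵢ·(dᵢ/rᵢ)²; contributions add.
A: 677 × (2.00/20.0)² = 6.770 μSv/h
B: 6.47 × (0.964/11.0)² = 0.04969 μSv/h
C: 4.48 × (2.74/7.40)² = 0.6142 μSv/h
Total = 6.770 + 0.04969 + 0.6142 = 7.434 μSv/h.

7.43 μSv/h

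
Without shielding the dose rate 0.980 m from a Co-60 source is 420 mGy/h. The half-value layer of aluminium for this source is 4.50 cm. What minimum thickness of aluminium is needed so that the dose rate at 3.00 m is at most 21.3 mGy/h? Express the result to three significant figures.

At 3.00 m, distance alone gives (0.980/3.00)² = 0.1067, so 420 × 0.1067 = 44.81 mGy/h.
Further attenuation needed: 44.81/21.3 = 2.104.
n = log₂(2.104) = 1.073 half-value layers.
Thickness = 1.073 × 4.50 cm = 4.829 cm.

4.83 cm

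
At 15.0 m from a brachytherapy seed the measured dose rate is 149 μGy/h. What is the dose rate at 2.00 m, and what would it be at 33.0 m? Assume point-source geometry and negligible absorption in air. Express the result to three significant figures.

8380 μGy/h; 30.8 μGy/h

Using I₁d₁² = I₂d₂²,
At 2.00 m: 149 × (15.0/2.00)² = 149 × 56.25 = 8381 μGy/h
At 33.0 m: 8381 × (2.00/33.0)² = 8381 × 0.003673 = 30.78 μGy/h.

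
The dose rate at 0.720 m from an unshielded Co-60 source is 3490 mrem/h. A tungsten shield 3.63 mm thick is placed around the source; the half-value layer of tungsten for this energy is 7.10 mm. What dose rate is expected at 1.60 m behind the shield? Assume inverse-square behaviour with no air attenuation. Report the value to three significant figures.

Distance alone: (0.720/1.60)² = 0.2025, so 3490 × 0.2025 = 706.7 mrem/h.
Shield: 3.63/7.10 = 0.5113 half-value layers → attenuation 2^(−0.5113) = 0.7016.
Combined: 706.7 × 0.7016 = 495.8 mrem/h.

496 mrem/h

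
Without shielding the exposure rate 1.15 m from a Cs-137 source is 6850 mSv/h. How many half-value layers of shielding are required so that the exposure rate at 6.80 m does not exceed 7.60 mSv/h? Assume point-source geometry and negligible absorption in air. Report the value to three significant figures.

At 6.80 m, distance alone gives (1.15/6.80)² = 0.02860, so 6850 × 0.02860 = 195.9 mSv/h.
Further attenuation needed: 195.9/7.60 = 25.78.
n = log₂(25.78) = 4.688 half-value layers.

4.69 half-value layers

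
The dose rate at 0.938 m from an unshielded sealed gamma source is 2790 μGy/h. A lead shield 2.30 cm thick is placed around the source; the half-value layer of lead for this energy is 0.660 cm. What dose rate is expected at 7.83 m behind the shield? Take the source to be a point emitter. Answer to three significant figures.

3.58 μGy/h

Distance alone: (0.938/7.83)² = 0.01435, so 2790 × 0.01435 = 40.04 μGy/h.
Shield: 2.30/0.660 = 3.485 half-value layers → attenuation 2^(−3.485) = 0.08931.
Combined: 40.04 × 0.08931 = 3.576 μGy/h.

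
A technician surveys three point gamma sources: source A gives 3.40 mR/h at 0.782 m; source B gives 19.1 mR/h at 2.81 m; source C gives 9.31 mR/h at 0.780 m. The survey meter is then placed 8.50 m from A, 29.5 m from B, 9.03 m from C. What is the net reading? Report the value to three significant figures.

0.272 mR/h

Each source contributes Iᵢ·(dᵢ/rᵢ)²; contributions add.
A: 3.40 × (0.782/8.50)² = 0.02878 mR/h
B: 19.1 × (2.81/29.5)² = 0.1733 mR/h
C: 9.31 × (0.780/9.03)² = 0.06946 mR/h
Total = 0.02878 + 0.1733 + 0.06946 = 0.2715 mR/h.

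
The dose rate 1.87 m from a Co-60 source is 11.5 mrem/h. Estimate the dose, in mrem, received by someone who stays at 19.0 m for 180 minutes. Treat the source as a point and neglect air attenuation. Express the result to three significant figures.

0.334 mrem

Intensity scales as (d₁/d₂)², so rate at 19.0 m:
(1.87/19.0)² = 0.009687, so 11.5 × 0.009687 = 0.1114 mrem/h.
Dose = rate × time = 0.1114 mrem/h × 3.000 h = 0.3342 mrem.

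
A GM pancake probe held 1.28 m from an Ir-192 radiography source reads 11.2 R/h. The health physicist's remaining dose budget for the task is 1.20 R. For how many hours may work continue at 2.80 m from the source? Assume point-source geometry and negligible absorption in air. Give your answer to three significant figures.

By the inverse-square law, rate at 2.80 m:
11.2 × (1.28/2.80)² = 11.2 × 0.2090 = 2.341 R/h.
Stay time = 1.20 R ÷ 2.341 R/h = 0.5126 h.

0.513 h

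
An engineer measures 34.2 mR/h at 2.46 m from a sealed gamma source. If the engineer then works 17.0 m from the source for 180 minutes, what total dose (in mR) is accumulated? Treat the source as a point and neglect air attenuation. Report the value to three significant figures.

Applying the 1/r² law, rate at 17.0 m:
(2.46/17.0)² = 0.02094, so 34.2 × 0.02094 = 0.7161 mR/h.
Dose = rate × time = 0.7161 mR/h × 3.000 h = 2.148 mR.

2.15 mR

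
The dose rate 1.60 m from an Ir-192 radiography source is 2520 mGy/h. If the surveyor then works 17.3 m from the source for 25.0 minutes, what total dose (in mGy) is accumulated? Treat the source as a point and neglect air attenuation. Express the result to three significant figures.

Intensity scales as (d₁/d₂)², so rate at 17.3 m:
(1.60/17.3)² = 0.008554, so 2520 × 0.008554 = 21.56 mGy/h.
Dose = rate × time = 21.56 mGy/h × 0.4167 h = 8.984 mGy.

8.98 mGy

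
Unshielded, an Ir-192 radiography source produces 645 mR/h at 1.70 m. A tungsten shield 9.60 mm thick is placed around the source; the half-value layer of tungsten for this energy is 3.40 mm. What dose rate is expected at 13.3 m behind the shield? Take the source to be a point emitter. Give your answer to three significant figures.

Distance alone: (1.70/13.3)² = 0.01634, so 645 × 0.01634 = 10.54 mR/h.
Shield: 9.60/3.40 = 2.824 half-value layers → attenuation 2^(−2.824) = 0.1412.
Combined: 10.54 × 0.1412 = 1.488 mR/h.

1.49 mR/h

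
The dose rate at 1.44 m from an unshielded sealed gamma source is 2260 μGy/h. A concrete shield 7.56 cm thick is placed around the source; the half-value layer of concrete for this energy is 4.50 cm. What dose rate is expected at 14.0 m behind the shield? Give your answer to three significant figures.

7.46 μGy/h

Distance alone: (1.44/14.0)² = 0.01058, so 2260 × 0.01058 = 23.91 μGy/h.
Shield: 7.56/4.50 = 1.680 half-value layers → attenuation 2^(−1.680) = 0.3121.
Combined: 23.91 × 0.3121 = 7.462 μGy/h.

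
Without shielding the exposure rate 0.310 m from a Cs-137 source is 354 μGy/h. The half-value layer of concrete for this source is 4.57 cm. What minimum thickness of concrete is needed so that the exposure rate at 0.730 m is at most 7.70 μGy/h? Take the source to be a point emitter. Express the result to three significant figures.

13.9 cm

At 0.730 m, distance alone gives (0.310/0.730)² = 0.1803, so 354 × 0.1803 = 63.83 μGy/h.
Further attenuation needed: 63.83/7.70 = 8.290.
n = log₂(8.290) = 3.051 half-value layers.
Thickness = 3.051 × 4.57 cm = 13.94 cm.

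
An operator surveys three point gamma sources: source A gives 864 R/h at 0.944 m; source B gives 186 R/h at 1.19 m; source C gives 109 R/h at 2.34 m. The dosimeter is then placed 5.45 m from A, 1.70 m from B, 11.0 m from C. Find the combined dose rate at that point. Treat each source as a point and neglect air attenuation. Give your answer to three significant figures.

122 R/h

Each source contributes Iᵢ·(dᵢ/rᵢ)²; contributions add.
A: 864 × (0.944/5.45)² = 25.92 R/h
B: 186 × (1.19/1.70)² = 91.14 R/h
C: 109 × (2.34/11.0)² = 4.933 R/h
Total = 25.92 + 91.14 + 4.933 = 122.0 R/h.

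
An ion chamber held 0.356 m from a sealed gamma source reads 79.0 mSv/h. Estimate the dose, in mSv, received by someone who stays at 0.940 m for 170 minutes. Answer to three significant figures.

32.1 mSv

By the inverse-square law, rate at 0.940 m:
79.0 × (0.356/0.940)² = 79.0 × 0.1434 = 11.33 mSv/h.
Dose = rate × time = 11.33 mSv/h × 2.833 h = 32.10 mSv.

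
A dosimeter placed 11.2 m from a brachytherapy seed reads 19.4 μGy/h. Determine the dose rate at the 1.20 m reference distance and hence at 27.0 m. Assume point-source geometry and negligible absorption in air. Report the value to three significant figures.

1690 μGy/h; 3.34 μGy/h

Since intensity falls as 1/r²,
At 1.20 m: (11.2/1.20)² = 87.11, so 19.4 × 87.11 = 1690 μGy/h
At 27.0 m: 1690 × (1.20/27.0)² = 1690 × 0.001975 = 3.338 μGy/h.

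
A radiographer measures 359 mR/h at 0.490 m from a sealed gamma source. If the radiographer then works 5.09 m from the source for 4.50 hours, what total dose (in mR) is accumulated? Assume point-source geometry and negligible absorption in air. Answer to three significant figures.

Applying the 1/r² law, rate at 5.09 m:
(0.490/5.09)² = 0.009267, so 359 × 0.009267 = 3.327 mR/h.
Dose = rate × time = 3.327 mR/h × 4.500 h = 14.97 mR.

15.0 mR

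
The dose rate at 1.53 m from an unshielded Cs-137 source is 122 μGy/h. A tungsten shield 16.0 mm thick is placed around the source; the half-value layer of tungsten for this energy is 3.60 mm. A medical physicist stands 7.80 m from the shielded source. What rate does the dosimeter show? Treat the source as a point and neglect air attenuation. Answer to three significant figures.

0.216 μGy/h

Distance alone: (1.53/7.80)² = 0.03848, so 122 × 0.03848 = 4.695 μGy/h.
Shield: 16.0/3.60 = 4.444 half-value layers → attenuation 2^(−4.444) = 0.04594.
Combined: 4.695 × 0.04594 = 0.2157 μGy/h.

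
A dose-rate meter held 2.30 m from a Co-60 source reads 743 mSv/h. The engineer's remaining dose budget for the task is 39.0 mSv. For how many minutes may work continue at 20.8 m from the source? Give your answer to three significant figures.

Intensity scales as (d₁/d₂)², so rate at 20.8 m:
(2.30/20.8)² = 0.01223, so 743 × 0.01223 = 9.087 mSv/h.
Stay time = 39.0 mSv ÷ 9.087 mSv/h = 4.292 h = 257.5 min.

258 min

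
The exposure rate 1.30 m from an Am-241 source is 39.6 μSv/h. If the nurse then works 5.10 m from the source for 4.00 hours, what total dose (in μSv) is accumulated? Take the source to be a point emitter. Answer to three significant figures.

10.3 μSv

Applying the 1/r² law, rate at 5.10 m:
(1.30/5.10)² = 0.06498, so 39.6 × 0.06498 = 2.573 μSv/h.
Dose = rate × time = 2.573 μSv/h × 4.000 h = 10.29 μSv.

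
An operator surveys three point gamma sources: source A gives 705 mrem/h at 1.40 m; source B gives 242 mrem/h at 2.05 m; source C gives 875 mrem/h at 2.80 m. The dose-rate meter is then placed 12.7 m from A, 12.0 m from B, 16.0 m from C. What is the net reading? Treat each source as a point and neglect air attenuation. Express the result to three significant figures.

42.4 mrem/h

By superposition, sum each source's inverse-square contribution:
A: 705 × (1.40/12.7)² = 8.567 mrem/h
B: 242 × (2.05/12.0)² = 7.063 mrem/h
C: 875 × (2.80/16.0)² = 26.80 mrem/h
Total = 8.567 + 7.063 + 26.80 = 42.43 mrem/h.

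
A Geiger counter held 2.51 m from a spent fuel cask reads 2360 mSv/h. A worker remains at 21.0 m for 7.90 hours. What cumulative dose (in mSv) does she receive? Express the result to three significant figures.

Since intensity falls as 1/r², rate at 21.0 m:
2360 × (2.51/21.0)² = 2360 × 0.01429 = 33.72 mSv/h.
Dose = rate × time = 33.72 mSv/h × 7.900 h = 266.4 mSv.

266 mSv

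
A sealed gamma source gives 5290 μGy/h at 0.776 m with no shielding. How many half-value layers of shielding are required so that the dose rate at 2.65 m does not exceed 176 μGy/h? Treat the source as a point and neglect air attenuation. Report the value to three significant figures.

At 2.65 m, distance alone gives (0.776/2.65)² = 0.08575, so 5290 × 0.08575 = 453.6 μGy/h.
Further attenuation needed: 453.6/176 = 2.577.
n = log₂(2.577) = 1.366 half-value layers.

1.37 half-value layers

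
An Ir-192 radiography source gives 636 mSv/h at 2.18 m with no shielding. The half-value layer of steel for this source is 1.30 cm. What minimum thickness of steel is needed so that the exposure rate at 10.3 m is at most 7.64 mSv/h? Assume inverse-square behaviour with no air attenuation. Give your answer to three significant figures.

At 10.3 m, distance alone gives 636 × (2.18/10.3)² = 636 × 0.04480 = 28.49 mSv/h.
Further attenuation needed: 28.49/7.64 = 3.729.
n = log₂(3.729) = 1.899 half-value layers.
Thickness = 1.899 × 1.30 cm = 2.469 cm.

2.47 cm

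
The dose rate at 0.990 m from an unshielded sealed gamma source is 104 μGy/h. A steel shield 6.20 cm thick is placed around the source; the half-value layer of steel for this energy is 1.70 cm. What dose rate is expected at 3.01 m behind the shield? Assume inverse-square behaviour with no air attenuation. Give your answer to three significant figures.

Distance alone: (0.990/3.01)² = 0.1082, so 104 × 0.1082 = 11.25 μGy/h.
Shield: 6.20/1.70 = 3.647 half-value layers → attenuation 2^(−3.647) = 0.07983.
Combined: 11.25 × 0.07983 = 0.8981 μGy/h.

0.898 μGy/h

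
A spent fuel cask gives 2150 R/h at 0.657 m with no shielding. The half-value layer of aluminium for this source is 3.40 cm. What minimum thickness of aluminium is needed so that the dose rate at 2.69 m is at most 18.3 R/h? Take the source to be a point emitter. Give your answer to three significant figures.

9.55 cm

At 2.69 m, distance alone gives 2150 × (0.657/2.69)² = 2150 × 0.05965 = 128.2 R/h.
Further attenuation needed: 128.2/18.3 = 7.005.
n = log₂(7.005) = 2.808 half-value layers.
Thickness = 2.808 × 3.40 cm = 9.547 cm.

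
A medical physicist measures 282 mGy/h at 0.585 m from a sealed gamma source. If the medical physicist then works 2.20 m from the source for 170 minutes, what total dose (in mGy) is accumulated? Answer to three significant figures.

56.5 mGy

Using I₁d₁² = I₂d₂², rate at 2.20 m:
(0.585/2.20)² = 0.07071, so 282 × 0.07071 = 19.94 mGy/h.
Dose = rate × time = 19.94 mGy/h × 2.833 h = 56.49 mGy.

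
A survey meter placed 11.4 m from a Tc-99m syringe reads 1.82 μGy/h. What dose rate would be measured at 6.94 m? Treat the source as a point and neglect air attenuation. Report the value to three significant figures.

Using I₁d₁² = I₂d₂², scaling from 11.4 m to 6.94 m:
(11.4/6.94)² = 2.698, so 1.82 × 2.698 = 4.910 μGy/h.

4.91 μGy/h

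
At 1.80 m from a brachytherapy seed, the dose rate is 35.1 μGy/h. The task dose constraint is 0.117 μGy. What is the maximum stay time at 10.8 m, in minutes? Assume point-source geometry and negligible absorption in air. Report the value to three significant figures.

Applying the 1/r² law, rate at 10.8 m:
35.1 × (1.80/10.8)² = 35.1 × 0.02778 = 0.9751 μGy/h.
Stay time = 0.117 μGy ÷ 0.9751 μGy/h = 0.1200 h = 7.200 min.

7.20 min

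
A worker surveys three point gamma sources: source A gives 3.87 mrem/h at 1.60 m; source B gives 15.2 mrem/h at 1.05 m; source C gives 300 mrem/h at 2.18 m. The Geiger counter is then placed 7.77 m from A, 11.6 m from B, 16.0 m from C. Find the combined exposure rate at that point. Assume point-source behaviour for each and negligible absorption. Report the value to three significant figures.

5.86 mrem/h

By superposition, sum each source's inverse-square contribution:
A: 3.87 × (1.60/7.77)² = 0.1641 mrem/h
B: 15.2 × (1.05/11.6)² = 0.1245 mrem/h
C: 300 × (2.18/16.0)² = 5.569 mrem/h
Total = 0.1641 + 0.1245 + 5.569 = 5.858 mrem/h.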